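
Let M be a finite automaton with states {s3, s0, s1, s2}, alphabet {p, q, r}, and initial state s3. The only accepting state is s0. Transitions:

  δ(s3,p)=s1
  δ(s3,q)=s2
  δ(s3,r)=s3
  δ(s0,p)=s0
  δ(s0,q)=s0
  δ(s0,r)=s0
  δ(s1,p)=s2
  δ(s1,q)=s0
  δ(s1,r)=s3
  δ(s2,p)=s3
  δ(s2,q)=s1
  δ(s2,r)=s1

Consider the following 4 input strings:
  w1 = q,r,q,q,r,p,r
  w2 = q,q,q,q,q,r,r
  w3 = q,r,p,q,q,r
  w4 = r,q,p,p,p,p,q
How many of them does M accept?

3

w1: Trace: s3 -q-> s2 -r-> s1 -q-> s0 -q-> s0 -r-> s0 -p-> s0 -r-> s0  → end s0, accepted
w2: Trace: s3 -q-> s2 -q-> s1 -q-> s0 -q-> s0 -q-> s0 -r-> s0 -r-> s0  → end s0, accepted
w3: Trace: s3 -q-> s2 -r-> s1 -p-> s2 -q-> s1 -q-> s0 -r-> s0  → end s0, accepted
w4: Trace: s3 -r-> s3 -q-> s2 -p-> s3 -p-> s1 -p-> s2 -p-> s3 -q-> s2  → end s2, rejected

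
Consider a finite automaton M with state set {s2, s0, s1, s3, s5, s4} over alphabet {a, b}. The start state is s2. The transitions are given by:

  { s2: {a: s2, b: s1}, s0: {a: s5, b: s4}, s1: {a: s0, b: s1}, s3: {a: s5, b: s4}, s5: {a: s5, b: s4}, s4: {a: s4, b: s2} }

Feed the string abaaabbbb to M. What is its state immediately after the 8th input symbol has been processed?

s1

Trace: s2 -a-> s2 -b-> s1 -a-> s0 -a-> s5 -a-> s5 -b-> s4 -b-> s2 -b-> s1
After 8 symbols: s1.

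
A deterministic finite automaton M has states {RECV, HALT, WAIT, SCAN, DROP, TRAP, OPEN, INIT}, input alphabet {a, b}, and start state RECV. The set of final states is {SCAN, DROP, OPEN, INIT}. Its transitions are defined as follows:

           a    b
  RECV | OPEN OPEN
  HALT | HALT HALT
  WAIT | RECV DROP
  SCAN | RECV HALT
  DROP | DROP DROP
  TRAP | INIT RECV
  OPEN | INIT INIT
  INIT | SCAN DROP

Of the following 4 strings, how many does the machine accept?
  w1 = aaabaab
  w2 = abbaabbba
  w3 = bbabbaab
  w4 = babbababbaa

2

w1:
  start at RECV
  read 'a': RECV → OPEN
  read 'a': OPEN → INIT
  read 'a': INIT → SCAN
  read 'b': SCAN → HALT
  read 'a': HALT → HALT
  read 'a': HALT → HALT
  read 'b': HALT → HALT
  end HALT, rejected
w2:
  start at RECV
  read 'a': RECV → OPEN
  read 'b': OPEN → INIT
  read 'b': INIT → DROP
  read 'a': DROP → DROP
  read 'a': DROP → DROP
  read 'b': DROP → DROP
  read 'b': DROP → DROP
  read 'b': DROP → DROP
  read 'a': DROP → DROP
  end DROP, accepted
w3:
  start at RECV
  read 'b': RECV → OPEN
  read 'b': OPEN → INIT
  read 'a': INIT → SCAN
  read 'b': SCAN → HALT
  read 'b': HALT → HALT
  read 'a': HALT → HALT
  read 'a': HALT → HALT
  read 'b': HALT → HALT
  end HALT, rejected
w4:
  start at RECV
  read 'b': RECV → OPEN
  read 'a': OPEN → INIT
  read 'b': INIT → DROP
  read 'b': DROP → DROP
  read 'a': DROP → DROP
  read 'b': DROP → DROP
  read 'a': DROP → DROP
  read 'b': DROP → DROP
  read 'b': DROP → DROP
  read 'a': DROP → DROP
  read 'a': DROP → DROP
  end DROP, accepted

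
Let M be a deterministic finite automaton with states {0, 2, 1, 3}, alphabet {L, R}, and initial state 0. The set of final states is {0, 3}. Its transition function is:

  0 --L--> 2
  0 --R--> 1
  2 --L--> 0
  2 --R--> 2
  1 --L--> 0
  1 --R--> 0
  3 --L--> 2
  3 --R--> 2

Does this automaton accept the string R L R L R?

start at 0
read 'R': 0 → 1
read 'L': 1 → 0
read 'R': 0 → 1
read 'L': 1 → 0
read 'R': 0 → 1
End state 1 is not accepting.

No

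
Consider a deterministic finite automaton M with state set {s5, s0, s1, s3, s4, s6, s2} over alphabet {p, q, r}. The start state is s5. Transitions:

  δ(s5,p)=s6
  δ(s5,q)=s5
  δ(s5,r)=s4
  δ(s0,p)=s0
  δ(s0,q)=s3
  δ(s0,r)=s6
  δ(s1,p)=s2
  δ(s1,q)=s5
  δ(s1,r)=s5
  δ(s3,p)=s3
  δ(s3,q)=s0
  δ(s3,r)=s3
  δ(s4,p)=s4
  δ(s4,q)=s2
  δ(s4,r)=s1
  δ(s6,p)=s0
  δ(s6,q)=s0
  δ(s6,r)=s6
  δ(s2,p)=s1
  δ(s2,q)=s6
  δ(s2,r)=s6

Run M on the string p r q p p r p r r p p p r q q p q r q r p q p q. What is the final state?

s5 → s6 → s6 → s0 → s0 → s0 → s6 → s0 → s6 → s6 → s0 → s0 → s0 → s6 → s0 → s3 → s3 → s0 → s6 → s0 → s6 → s0 → s3 → s3 → s0

s0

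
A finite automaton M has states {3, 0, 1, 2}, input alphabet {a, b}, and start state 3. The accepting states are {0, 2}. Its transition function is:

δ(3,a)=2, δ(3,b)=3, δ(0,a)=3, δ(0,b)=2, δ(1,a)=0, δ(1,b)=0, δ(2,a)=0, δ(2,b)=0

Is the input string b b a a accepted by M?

Yes

Trace: 3 -b-> 3 -b-> 3 -a-> 2 -a-> 0
End state 0 is accepting.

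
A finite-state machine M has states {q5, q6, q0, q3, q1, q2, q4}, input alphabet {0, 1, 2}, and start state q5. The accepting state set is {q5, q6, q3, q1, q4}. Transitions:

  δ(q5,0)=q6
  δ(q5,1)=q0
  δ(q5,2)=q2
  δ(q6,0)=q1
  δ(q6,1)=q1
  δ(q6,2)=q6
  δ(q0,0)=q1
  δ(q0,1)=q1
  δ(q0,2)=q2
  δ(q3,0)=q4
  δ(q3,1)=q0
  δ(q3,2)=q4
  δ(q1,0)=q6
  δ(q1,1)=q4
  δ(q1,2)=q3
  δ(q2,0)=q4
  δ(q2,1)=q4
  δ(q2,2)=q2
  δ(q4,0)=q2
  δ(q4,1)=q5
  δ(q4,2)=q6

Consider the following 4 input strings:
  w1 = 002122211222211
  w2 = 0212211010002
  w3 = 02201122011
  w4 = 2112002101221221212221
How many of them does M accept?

w1: Trace: q5 -0-> q6 -0-> q1 -2-> q3 -1-> q0 -2-> q2 -2-> q2 -2-> q2 -1-> q4 -1-> q5 -2-> q2 -2-> q2 -2-> q2 -2-> q2 -1-> q4 -1-> q5  → end q5, accepted
w2: Trace: q5 -0-> q6 -2-> q6 -1-> q1 -2-> q3 -2-> q4 -1-> q5 -1-> q0 -0-> q1 -1-> q4 -0-> q2 -0-> q4 -0-> q2 -2-> q2  → end q2, rejected
w3: Trace: q5 -0-> q6 -2-> q6 -2-> q6 -0-> q1 -1-> q4 -1-> q5 -2-> q2 -2-> q2 -0-> q4 -1-> q5 -1-> q0  → end q0, rejected
w4: Trace: q5 -2-> q2 -1-> q4 -1-> q5 -2-> q2 -0-> q4 -0-> q2 -2-> q2 -1-> q4 -0-> q2 -1-> q4 -2-> q6 -2-> q6 -1-> q1 -2-> q3 -2-> q4 -1-> q5 -2-> q2 -1-> q4 -2-> q6 -2-> q6 -2-> q6 -1-> q1  → end q1, accepted

2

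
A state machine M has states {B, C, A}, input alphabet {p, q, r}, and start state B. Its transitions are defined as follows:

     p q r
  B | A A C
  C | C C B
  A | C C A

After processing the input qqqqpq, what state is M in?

Trace: B -q-> A -q-> C -q-> C -q-> C -p-> C -q-> C

C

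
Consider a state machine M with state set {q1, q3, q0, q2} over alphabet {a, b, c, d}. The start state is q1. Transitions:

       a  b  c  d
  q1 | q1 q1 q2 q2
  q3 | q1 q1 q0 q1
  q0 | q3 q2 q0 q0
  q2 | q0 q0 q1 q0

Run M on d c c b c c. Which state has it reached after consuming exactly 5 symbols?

Trace: q1 -d-> q2 -c-> q1 -c-> q2 -b-> q0 -c-> q0
After 5 symbols: q0.

q0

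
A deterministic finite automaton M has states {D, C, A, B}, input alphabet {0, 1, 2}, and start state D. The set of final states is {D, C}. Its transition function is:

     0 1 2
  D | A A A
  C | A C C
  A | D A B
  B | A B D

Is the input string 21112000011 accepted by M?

No

start at D
read '2': D → A
read '1': A → A
read '1': A → A
read '1': A → A
read '2': A → B
read '0': B → A
read '0': A → D
read '0': D → A
read '0': A → D
read '1': D → A
read '1': A → A
End state A is not accepting.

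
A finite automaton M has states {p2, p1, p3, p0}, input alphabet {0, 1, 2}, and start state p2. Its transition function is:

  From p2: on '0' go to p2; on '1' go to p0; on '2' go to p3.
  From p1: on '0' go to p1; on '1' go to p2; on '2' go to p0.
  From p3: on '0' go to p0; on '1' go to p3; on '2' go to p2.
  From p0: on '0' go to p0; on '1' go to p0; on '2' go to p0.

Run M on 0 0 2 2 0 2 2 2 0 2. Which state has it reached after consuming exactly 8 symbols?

p3

Trace: p2 -0-> p2 -0-> p2 -2-> p3 -2-> p2 -0-> p2 -2-> p3 -2-> p2 -2-> p3
After 8 symbols: p3.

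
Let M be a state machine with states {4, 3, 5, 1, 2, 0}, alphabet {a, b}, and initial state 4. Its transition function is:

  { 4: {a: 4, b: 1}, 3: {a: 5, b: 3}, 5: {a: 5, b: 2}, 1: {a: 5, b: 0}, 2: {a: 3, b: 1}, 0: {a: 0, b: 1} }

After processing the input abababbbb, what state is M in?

Trace: 4 -a-> 4 -b-> 1 -a-> 5 -b-> 2 -a-> 3 -b-> 3 -b-> 3 -b-> 3 -b-> 3

3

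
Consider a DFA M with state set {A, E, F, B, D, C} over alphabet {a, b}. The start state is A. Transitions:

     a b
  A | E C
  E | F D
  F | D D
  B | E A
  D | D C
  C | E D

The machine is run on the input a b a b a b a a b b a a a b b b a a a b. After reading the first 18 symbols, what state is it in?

Trace: A -a-> E -b-> D -a-> D -b-> C -a-> E -b-> D -a-> D -a-> D -b-> C -b-> D -a-> D -a-> D -a-> D -b-> C -b-> D -b-> C -a-> E -a-> F
After 18 symbols: F.

F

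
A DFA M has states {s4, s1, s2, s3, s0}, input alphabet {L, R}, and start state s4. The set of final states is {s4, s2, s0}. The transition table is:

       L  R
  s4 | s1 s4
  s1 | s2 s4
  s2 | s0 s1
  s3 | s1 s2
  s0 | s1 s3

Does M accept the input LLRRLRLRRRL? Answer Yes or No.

Trace: s4 -L-> s1 -L-> s2 -R-> s1 -R-> s4 -L-> s1 -R-> s4 -L-> s1 -R-> s4 -R-> s4 -R-> s4 -L-> s1
End state s1 is not accepting.

No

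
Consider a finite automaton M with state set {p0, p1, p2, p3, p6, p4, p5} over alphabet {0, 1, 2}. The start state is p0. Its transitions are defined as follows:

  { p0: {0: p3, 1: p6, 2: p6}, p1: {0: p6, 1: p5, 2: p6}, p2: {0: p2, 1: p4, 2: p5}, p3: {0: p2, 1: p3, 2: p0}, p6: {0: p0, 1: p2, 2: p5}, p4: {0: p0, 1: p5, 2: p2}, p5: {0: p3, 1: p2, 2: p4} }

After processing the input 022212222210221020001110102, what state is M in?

p6

Trace: p0 -0-> p3 -2-> p0 -2-> p6 -2-> p5 -1-> p2 -2-> p5 -2-> p4 -2-> p2 -2-> p5 -2-> p4 -1-> p5 -0-> p3 -2-> p0 -2-> p6 -1-> p2 -0-> p2 -2-> p5 -0-> p3 -0-> p2 -0-> p2 -1-> p4 -1-> p5 -1-> p2 -0-> p2 -1-> p4 -0-> p0 -2-> p6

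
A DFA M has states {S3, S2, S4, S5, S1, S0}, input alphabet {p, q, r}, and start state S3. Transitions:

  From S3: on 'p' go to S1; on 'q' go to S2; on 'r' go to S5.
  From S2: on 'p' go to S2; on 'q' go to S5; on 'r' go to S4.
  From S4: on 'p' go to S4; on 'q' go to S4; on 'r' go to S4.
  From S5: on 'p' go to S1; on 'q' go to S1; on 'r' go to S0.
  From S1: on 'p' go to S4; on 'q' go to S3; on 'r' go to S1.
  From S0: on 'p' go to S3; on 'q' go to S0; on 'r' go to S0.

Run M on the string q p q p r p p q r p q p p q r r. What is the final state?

S4

Trace: S3 -q-> S2 -p-> S2 -q-> S5 -p-> S1 -r-> S1 -p-> S4 -p-> S4 -q-> S4 -r-> S4 -p-> S4 -q-> S4 -p-> S4 -p-> S4 -q-> S4 -r-> S4 -r-> S4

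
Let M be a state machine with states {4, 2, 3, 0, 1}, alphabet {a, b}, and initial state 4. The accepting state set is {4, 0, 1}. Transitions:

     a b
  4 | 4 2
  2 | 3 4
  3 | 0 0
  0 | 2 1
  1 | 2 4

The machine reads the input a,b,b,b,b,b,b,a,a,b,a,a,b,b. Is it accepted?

Yes

start at 4
read 'a': 4 → 4
read 'b': 4 → 2
read 'b': 2 → 4
read 'b': 4 → 2
read 'b': 2 → 4
read 'b': 4 → 2
read 'b': 2 → 4
read 'a': 4 → 4
read 'a': 4 → 4
read 'b': 4 → 2
read 'a': 2 → 3
read 'a': 3 → 0
read 'b': 0 → 1
read 'b': 1 → 4
End state 4 is accepting.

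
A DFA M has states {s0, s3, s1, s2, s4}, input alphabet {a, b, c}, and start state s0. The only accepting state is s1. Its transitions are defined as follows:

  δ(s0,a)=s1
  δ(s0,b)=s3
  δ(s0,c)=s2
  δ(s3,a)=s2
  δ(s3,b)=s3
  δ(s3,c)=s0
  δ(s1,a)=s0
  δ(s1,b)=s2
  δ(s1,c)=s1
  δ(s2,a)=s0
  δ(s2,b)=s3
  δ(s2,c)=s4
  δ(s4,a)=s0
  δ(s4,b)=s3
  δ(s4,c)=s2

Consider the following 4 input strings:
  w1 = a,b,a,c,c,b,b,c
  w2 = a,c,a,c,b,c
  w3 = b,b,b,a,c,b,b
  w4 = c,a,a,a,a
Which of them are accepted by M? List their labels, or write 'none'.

w1:
  start at s0
  read 'a': s0 → s1
  read 'b': s1 → s2
  read 'a': s2 → s0
  read 'c': s0 → s2
  read 'c': s2 → s4
  read 'b': s4 → s3
  read 'b': s3 → s3
  read 'c': s3 → s0
  end s0, rejected
w2:
  start at s0
  read 'a': s0 → s1
  read 'c': s1 → s1
  read 'a': s1 → s0
  read 'c': s0 → s2
  read 'b': s2 → s3
  read 'c': s3 → s0
  end s0, rejected
w3:
  start at s0
  read 'b': s0 → s3
  read 'b': s3 → s3
  read 'b': s3 → s3
  read 'a': s3 → s2
  read 'c': s2 → s4
  read 'b': s4 → s3
  read 'b': s3 → s3
  end s3, rejected
w4:
  start at s0
  read 'c': s0 → s2
  read 'a': s2 → s0
  read 'a': s0 → s1
  read 'a': s1 → s0
  read 'a': s0 → s1
  end s1, accepted

w4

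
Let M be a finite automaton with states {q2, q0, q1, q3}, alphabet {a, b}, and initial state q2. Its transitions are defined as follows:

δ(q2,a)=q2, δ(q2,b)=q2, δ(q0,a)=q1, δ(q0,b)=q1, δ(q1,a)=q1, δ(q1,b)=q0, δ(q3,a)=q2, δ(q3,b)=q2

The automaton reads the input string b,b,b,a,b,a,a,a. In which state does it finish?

q2

start at q2
read 'b': q2 → q2
read 'b': q2 → q2
read 'b': q2 → q2
read 'a': q2 → q2
read 'b': q2 → q2
read 'a': q2 → q2
read 'a': q2 → q2
read 'a': q2 → q2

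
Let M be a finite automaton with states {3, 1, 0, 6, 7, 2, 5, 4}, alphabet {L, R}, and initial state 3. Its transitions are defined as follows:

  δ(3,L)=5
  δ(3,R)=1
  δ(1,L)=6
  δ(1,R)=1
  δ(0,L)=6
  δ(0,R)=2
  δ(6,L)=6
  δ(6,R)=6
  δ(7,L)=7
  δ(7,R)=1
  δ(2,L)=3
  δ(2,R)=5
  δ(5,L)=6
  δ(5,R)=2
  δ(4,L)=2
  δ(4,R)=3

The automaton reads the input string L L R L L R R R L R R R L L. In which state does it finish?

start at 3
read 'L': 3 → 5
read 'L': 5 → 6
read 'R': 6 → 6
read 'L': 6 → 6
read 'L': 6 → 6
read 'R': 6 → 6
read 'R': 6 → 6
read 'R': 6 → 6
read 'L': 6 → 6
read 'R': 6 → 6
read 'R': 6 → 6
read 'R': 6 → 6
read 'L': 6 → 6
read 'L': 6 → 6

6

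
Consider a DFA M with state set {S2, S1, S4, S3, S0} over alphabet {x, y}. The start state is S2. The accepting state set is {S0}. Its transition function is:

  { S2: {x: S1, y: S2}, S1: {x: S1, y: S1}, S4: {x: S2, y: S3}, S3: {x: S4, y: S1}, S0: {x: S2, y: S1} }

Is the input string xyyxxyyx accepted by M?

No

Trace: S2 -x-> S1 -y-> S1 -y-> S1 -x-> S1 -x-> S1 -y-> S1 -y-> S1 -x-> S1
End state S1 is not accepting.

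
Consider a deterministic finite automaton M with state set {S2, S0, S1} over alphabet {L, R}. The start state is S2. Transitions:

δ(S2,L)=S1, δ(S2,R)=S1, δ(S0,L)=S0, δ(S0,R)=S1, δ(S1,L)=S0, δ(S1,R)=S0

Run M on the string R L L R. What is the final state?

S1

start at S2
read 'R': S2 → S1
read 'L': S1 → S0
read 'L': S0 → S0
read 'R': S0 → S1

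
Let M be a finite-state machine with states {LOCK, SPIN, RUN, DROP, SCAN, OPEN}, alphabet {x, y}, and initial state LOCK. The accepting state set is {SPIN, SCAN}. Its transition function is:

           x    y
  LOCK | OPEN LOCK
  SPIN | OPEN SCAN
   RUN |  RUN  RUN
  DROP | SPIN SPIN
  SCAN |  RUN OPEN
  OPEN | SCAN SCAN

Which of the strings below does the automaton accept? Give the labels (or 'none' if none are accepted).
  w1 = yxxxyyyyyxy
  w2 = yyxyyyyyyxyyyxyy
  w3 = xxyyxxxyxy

w2

w1: Trace: LOCK -y-> LOCK -x-> OPEN -x-> SCAN -x-> RUN -y-> RUN -y-> RUN -y-> RUN -y-> RUN -y-> RUN -x-> RUN -y-> RUN  → end RUN, rejected
w2: Trace: LOCK -y-> LOCK -y-> LOCK -x-> OPEN -y-> SCAN -y-> OPEN -y-> SCAN -y-> OPEN -y-> SCAN -y-> OPEN -x-> SCAN -y-> OPEN -y-> SCAN -y-> OPEN -x-> SCAN -y-> OPEN -y-> SCAN  → end SCAN, accepted
w3: Trace: LOCK -x-> OPEN -x-> SCAN -y-> OPEN -y-> SCAN -x-> RUN -x-> RUN -x-> RUN -y-> RUN -x-> RUN -y-> RUN  → end RUN, rejected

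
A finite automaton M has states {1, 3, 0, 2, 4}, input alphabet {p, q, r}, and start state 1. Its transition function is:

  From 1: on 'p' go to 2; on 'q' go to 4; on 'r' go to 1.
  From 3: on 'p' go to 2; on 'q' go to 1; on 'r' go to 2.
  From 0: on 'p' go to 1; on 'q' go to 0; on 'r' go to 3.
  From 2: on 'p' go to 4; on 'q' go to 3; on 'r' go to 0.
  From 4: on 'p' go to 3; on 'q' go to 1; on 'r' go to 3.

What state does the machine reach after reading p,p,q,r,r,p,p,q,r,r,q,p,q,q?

1 → 2 → 4 → 1 → 1 → 1 → 2 → 4 → 1 → 1 → 1 → 4 → 3 → 1 → 4

4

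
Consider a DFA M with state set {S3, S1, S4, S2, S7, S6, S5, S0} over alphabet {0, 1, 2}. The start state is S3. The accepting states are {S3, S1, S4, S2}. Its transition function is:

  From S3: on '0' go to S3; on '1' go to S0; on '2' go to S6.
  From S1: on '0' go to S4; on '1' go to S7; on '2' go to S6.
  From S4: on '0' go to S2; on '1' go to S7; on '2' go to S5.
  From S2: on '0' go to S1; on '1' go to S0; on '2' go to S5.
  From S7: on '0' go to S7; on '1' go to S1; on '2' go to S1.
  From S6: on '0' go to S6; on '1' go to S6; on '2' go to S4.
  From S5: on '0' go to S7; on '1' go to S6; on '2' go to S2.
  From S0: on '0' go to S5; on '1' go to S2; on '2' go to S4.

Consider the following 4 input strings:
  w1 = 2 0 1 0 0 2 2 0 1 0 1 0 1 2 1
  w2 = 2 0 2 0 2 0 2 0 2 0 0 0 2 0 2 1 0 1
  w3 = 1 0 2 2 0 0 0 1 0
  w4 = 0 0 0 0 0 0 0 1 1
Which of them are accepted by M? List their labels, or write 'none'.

w1: S3 → S6 → S6 → S6 → S6 → S6 → S4 → S5 → S7 → S1 → S4 → S7 → S7 → S1 → S6 → S6  → end S6, rejected
w2: S3 → S6 → S6 → S4 → S2 → S5 → S7 → S1 → S4 → S5 → S7 → S7 → S7 → S1 → S4 → S5 → S6 → S6 → S6  → end S6, rejected
w3: S3 → S0 → S5 → S2 → S5 → S7 → S7 → S7 → S1 → S4  → end S4, accepted
w4: S3 → S3 → S3 → S3 → S3 → S3 → S3 → S3 → S0 → S2  → end S2, accepted

w3, w4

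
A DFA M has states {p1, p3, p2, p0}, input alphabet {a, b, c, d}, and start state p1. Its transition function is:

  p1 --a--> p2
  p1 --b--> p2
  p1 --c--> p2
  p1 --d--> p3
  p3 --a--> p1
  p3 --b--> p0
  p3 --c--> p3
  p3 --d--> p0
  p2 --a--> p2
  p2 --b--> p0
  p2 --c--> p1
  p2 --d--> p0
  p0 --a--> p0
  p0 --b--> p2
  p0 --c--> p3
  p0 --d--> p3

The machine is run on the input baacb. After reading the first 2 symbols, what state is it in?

p2

start at p1
read 'b': p1 → p2
read 'a': p2 → p2
After 2 symbols: p2.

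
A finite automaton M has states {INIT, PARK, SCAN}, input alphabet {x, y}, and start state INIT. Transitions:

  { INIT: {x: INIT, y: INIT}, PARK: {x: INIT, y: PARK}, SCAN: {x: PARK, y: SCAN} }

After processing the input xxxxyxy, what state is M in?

start at INIT
read 'x': INIT → INIT
read 'x': INIT → INIT
read 'x': INIT → INIT
read 'x': INIT → INIT
read 'y': INIT → INIT
read 'x': INIT → INIT
read 'y': INIT → INIT

INIT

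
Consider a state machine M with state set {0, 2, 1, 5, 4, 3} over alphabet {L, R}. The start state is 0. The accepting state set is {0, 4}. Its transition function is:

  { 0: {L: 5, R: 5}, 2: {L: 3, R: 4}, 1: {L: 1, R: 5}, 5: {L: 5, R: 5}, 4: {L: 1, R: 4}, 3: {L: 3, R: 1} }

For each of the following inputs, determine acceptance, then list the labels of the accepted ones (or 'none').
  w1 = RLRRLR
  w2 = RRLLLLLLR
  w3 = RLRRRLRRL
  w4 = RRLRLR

none

w1: 0 → 5 → 5 → 5 → 5 → 5 → 5  → end 5, rejected
w2: 0 → 5 → 5 → 5 → 5 → 5 → 5 → 5 → 5 → 5  → end 5, rejected
w3: 0 → 5 → 5 → 5 → 5 → 5 → 5 → 5 → 5 → 5  → end 5, rejected
w4: 0 → 5 → 5 → 5 → 5 → 5 → 5  → end 5, rejected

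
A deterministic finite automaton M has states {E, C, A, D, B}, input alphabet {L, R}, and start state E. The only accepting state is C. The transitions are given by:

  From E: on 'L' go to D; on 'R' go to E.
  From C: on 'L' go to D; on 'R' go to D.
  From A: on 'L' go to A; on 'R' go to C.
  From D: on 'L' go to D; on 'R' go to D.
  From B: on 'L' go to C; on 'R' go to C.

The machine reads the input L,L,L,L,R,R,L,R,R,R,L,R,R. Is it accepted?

No

Trace: E -L-> D -L-> D -L-> D -L-> D -R-> D -R-> D -L-> D -R-> D -R-> D -R-> D -L-> D -R-> D -R-> D
End state D is not accepting.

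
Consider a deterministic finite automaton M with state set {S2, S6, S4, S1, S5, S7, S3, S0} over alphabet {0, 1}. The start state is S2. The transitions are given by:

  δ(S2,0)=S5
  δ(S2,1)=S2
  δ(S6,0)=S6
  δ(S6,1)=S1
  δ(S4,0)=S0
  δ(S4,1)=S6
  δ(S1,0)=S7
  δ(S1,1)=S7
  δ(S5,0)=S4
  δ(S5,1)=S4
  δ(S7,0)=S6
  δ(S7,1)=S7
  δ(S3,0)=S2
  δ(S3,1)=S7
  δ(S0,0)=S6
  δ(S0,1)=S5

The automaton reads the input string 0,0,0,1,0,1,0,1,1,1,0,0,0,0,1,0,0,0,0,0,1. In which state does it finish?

start at S2
read '0': S2 → S5
read '0': S5 → S4
read '0': S4 → S0
read '1': S0 → S5
read '0': S5 → S4
read '1': S4 → S6
read '0': S6 → S6
read '1': S6 → S1
read '1': S1 → S7
read '1': S7 → S7
read '0': S7 → S6
read '0': S6 → S6
read '0': S6 → S6
read '0': S6 → S6
read '1': S6 → S1
read '0': S1 → S7
read '0': S7 → S6
read '0': S6 → S6
read '0': S6 → S6
read '0': S6 → S6
read '1': S6 → S1

S1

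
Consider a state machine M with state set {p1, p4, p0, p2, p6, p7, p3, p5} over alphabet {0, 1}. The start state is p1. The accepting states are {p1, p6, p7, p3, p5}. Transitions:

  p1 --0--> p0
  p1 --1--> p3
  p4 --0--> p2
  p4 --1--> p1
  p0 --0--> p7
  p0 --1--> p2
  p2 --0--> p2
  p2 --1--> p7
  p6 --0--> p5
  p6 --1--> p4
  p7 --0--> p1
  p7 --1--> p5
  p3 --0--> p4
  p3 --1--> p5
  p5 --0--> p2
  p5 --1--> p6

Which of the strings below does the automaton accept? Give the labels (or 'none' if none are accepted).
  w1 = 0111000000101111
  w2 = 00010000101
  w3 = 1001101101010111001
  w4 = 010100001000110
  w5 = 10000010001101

w2, w3, w5

w1: p1 → p0 → p2 → p7 → p5 → p2 → p2 → p2 → p2 → p2 → p2 → p7 → p1 → p3 → p5 → p6 → p4  → end p4, rejected
w2: p1 → p0 → p7 → p1 → p3 → p4 → p2 → p2 → p2 → p7 → p1 → p3  → end p3, accepted
w3: p1 → p3 → p4 → p2 → p7 → p5 → p2 → p7 → p5 → p2 → p7 → p1 → p3 → p4 → p1 → p3 → p5 → p2 → p2 → p7  → end p7, accepted
w4: p1 → p0 → p2 → p2 → p7 → p1 → p0 → p7 → p1 → p3 → p4 → p2 → p2 → p7 → p5 → p2  → end p2, rejected
w5: p1 → p3 → p4 → p2 → p2 → p2 → p2 → p7 → p1 → p0 → p7 → p5 → p6 → p5 → p6  → end p6, accepted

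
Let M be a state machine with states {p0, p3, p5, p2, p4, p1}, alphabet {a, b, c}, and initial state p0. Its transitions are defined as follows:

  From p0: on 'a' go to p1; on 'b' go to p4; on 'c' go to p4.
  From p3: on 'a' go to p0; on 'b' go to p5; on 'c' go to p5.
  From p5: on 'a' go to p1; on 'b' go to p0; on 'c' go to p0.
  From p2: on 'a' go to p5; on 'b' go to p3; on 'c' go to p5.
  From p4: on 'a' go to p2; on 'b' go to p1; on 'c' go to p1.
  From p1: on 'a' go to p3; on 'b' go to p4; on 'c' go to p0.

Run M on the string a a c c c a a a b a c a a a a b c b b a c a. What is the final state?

start at p0
read 'a': p0 → p1
read 'a': p1 → p3
read 'c': p3 → p5
read 'c': p5 → p0
read 'c': p0 → p4
read 'a': p4 → p2
read 'a': p2 → p5
read 'a': p5 → p1
read 'b': p1 → p4
read 'a': p4 → p2
read 'c': p2 → p5
read 'a': p5 → p1
read 'a': p1 → p3
read 'a': p3 → p0
read 'a': p0 → p1
read 'b': p1 → p4
read 'c': p4 → p1
read 'b': p1 → p4
read 'b': p4 → p1
read 'a': p1 → p3
read 'c': p3 → p5
read 'a': p5 → p1

p1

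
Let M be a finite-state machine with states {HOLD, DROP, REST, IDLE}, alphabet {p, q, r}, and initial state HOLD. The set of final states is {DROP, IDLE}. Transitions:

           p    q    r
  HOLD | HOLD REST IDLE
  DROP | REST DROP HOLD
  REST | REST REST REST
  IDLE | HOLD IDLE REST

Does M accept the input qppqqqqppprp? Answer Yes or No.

start at HOLD
read 'q': HOLD → REST
read 'p': REST → REST
read 'p': REST → REST
read 'q': REST → REST
read 'q': REST → REST
read 'q': REST → REST
read 'q': REST → REST
read 'p': REST → REST
read 'p': REST → REST
read 'p': REST → REST
read 'r': REST → REST
read 'p': REST → REST
End state REST is not accepting.

No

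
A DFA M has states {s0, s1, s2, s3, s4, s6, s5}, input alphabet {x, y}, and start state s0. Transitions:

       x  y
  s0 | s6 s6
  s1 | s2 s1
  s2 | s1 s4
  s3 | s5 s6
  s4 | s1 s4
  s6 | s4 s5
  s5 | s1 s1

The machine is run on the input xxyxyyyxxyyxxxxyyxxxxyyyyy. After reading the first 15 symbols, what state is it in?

s1

s0 → s6 → s4 → s4 → s1 → s1 → s1 → s1 → s2 → s1 → s1 → s1 → s2 → s1 → s2 → s1
After 15 symbols: s1.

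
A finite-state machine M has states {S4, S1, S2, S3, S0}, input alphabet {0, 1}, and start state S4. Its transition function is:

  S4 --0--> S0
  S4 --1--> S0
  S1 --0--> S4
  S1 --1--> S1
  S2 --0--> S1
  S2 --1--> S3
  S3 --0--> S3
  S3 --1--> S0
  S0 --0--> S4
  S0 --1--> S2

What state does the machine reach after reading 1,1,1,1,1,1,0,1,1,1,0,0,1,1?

Trace: S4 -1-> S0 -1-> S2 -1-> S3 -1-> S0 -1-> S2 -1-> S3 -0-> S3 -1-> S0 -1-> S2 -1-> S3 -0-> S3 -0-> S3 -1-> S0 -1-> S2

S2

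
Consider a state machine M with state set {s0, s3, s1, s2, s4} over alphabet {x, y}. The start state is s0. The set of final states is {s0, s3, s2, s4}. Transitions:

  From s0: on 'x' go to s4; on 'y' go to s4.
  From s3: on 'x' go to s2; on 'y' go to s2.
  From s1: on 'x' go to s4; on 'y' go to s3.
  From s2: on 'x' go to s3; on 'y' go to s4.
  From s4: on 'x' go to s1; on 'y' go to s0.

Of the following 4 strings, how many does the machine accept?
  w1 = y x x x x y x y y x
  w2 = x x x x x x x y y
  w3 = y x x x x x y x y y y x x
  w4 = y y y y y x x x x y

w1: s0 → s4 → s1 → s4 → s1 → s4 → s0 → s4 → s0 → s4 → s1  → end s1, rejected
w2: s0 → s4 → s1 → s4 → s1 → s4 → s1 → s4 → s0 → s4  → end s4, accepted
w3: s0 → s4 → s1 → s4 → s1 → s4 → s1 → s3 → s2 → s4 → s0 → s4 → s1 → s4  → end s4, accepted
w4: s0 → s4 → s0 → s4 → s0 → s4 → s1 → s4 → s1 → s4 → s0  → end s0, accepted

3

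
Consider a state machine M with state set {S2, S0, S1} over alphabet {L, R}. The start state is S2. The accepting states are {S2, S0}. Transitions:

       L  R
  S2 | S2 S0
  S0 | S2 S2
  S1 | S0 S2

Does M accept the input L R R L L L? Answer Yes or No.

Yes

S2 → S2 → S0 → S2 → S2 → S2 → S2
End state S2 is accepting.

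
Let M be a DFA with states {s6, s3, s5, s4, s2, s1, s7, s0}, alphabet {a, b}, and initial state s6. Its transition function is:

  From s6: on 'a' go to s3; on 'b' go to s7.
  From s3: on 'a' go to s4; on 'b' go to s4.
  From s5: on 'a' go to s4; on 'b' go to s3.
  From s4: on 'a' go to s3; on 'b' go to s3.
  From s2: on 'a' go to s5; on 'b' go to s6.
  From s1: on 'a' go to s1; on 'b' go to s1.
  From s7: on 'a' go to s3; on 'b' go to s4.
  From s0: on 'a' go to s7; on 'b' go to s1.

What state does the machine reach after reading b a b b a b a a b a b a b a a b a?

start at s6
read 'b': s6 → s7
read 'a': s7 → s3
read 'b': s3 → s4
read 'b': s4 → s3
read 'a': s3 → s4
read 'b': s4 → s3
read 'a': s3 → s4
read 'a': s4 → s3
read 'b': s3 → s4
read 'a': s4 → s3
read 'b': s3 → s4
read 'a': s4 → s3
read 'b': s3 → s4
read 'a': s4 → s3
read 'a': s3 → s4
read 'b': s4 → s3
read 'a': s3 → s4

s4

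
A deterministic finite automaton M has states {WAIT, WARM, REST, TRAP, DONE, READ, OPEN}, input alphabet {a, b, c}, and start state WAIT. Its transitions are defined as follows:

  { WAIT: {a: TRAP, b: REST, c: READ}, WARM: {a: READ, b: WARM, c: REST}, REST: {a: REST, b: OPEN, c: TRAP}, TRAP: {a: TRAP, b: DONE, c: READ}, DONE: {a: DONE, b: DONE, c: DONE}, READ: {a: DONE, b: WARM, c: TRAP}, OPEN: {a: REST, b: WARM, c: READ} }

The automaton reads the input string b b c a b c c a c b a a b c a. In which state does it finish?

start at WAIT
read 'b': WAIT → REST
read 'b': REST → OPEN
read 'c': OPEN → READ
read 'a': READ → DONE
read 'b': DONE → DONE
read 'c': DONE → DONE
read 'c': DONE → DONE
read 'a': DONE → DONE
read 'c': DONE → DONE
read 'b': DONE → DONE
read 'a': DONE → DONE
read 'a': DONE → DONE
read 'b': DONE → DONE
read 'c': DONE → DONE
read 'a': DONE → DONE

DONE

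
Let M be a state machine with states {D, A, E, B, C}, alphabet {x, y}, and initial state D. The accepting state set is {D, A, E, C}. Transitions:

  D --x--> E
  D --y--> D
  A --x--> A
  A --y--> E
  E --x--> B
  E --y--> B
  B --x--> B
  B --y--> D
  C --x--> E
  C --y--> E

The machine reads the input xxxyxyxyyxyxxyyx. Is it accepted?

start at D
read 'x': D → E
read 'x': E → B
read 'x': B → B
read 'y': B → D
read 'x': D → E
read 'y': E → B
read 'x': B → B
read 'y': B → D
read 'y': D → D
read 'x': D → E
read 'y': E → B
read 'x': B → B
read 'x': B → B
read 'y': B → D
read 'y': D → D
read 'x': D → E
End state E is accepting.

Yes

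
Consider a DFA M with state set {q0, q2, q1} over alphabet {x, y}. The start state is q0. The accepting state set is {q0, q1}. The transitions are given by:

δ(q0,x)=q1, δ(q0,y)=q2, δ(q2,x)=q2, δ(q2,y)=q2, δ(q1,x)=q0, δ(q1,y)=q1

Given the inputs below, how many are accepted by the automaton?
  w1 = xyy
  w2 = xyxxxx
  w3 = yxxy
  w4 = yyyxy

2

w1: q0 → q1 → q1 → q1  → end q1, accepted
w2: q0 → q1 → q1 → q0 → q1 → q0 → q1  → end q1, accepted
w3: q0 → q2 → q2 → q2 → q2  → end q2, rejected
w4: q0 → q2 → q2 → q2 → q2 → q2  → end q2, rejected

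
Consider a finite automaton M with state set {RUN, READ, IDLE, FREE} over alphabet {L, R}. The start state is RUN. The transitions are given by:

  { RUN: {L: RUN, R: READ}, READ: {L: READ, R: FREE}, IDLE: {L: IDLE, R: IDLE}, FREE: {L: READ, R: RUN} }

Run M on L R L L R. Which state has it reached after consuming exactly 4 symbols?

start at RUN
read 'L': RUN → RUN
read 'R': RUN → READ
read 'L': READ → READ
read 'L': READ → READ
After 4 symbols: READ.

READ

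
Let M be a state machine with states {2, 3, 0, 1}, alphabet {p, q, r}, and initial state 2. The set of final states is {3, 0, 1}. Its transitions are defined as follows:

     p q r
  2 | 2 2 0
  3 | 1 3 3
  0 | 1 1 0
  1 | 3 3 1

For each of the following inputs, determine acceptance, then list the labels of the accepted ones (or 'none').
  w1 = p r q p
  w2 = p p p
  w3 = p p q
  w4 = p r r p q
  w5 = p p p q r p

w1, w4, w5

w1:
  start at 2
  read 'p': 2 → 2
  read 'r': 2 → 0
  read 'q': 0 → 1
  read 'p': 1 → 3
  end 3, accepted
w2:
  start at 2
  read 'p': 2 → 2
  read 'p': 2 → 2
  read 'p': 2 → 2
  end 2, rejected
w3:
  start at 2
  read 'p': 2 → 2
  read 'p': 2 → 2
  read 'q': 2 → 2
  end 2, rejected
w4:
  start at 2
  read 'p': 2 → 2
  read 'r': 2 → 0
  read 'r': 0 → 0
  read 'p': 0 → 1
  read 'q': 1 → 3
  end 3, accepted
w5:
  start at 2
  read 'p': 2 → 2
  read 'p': 2 → 2
  read 'p': 2 → 2
  read 'q': 2 → 2
  read 'r': 2 → 0
  read 'p': 0 → 1
  end 1, accepted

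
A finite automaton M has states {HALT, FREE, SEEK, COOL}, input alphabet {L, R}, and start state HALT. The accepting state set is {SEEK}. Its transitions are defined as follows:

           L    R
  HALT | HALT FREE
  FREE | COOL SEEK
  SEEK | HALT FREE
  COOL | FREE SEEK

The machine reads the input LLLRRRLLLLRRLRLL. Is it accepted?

No

HALT → HALT → HALT → HALT → FREE → SEEK → FREE → COOL → FREE → COOL → FREE → SEEK → FREE → COOL → SEEK → HALT → HALT
End state HALT is not accepting.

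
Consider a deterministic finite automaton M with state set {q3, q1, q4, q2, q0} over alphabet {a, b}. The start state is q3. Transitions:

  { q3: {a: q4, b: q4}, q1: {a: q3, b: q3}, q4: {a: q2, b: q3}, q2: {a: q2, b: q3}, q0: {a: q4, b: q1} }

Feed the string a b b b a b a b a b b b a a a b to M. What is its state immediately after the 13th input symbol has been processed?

q4

start at q3
read 'a': q3 → q4
read 'b': q4 → q3
read 'b': q3 → q4
read 'b': q4 → q3
read 'a': q3 → q4
read 'b': q4 → q3
read 'a': q3 → q4
read 'b': q4 → q3
read 'a': q3 → q4
read 'b': q4 → q3
read 'b': q3 → q4
read 'b': q4 → q3
read 'a': q3 → q4
After 13 symbols: q4.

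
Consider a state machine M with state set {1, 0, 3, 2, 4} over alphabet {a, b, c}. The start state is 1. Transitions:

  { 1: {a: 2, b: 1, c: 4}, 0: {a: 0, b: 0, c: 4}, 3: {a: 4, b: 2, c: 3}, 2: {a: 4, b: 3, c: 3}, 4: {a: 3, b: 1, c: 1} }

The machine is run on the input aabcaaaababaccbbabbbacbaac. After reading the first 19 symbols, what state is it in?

2

1 → 2 → 4 → 1 → 4 → 3 → 4 → 3 → 4 → 1 → 2 → 3 → 4 → 1 → 4 → 1 → 1 → 2 → 3 → 2
After 19 symbols: 2.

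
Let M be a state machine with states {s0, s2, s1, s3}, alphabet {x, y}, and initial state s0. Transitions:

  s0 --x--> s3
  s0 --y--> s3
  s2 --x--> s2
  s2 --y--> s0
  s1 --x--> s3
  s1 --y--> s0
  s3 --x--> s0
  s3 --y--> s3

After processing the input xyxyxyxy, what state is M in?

Trace: s0 -x-> s3 -y-> s3 -x-> s0 -y-> s3 -x-> s0 -y-> s3 -x-> s0 -y-> s3

s3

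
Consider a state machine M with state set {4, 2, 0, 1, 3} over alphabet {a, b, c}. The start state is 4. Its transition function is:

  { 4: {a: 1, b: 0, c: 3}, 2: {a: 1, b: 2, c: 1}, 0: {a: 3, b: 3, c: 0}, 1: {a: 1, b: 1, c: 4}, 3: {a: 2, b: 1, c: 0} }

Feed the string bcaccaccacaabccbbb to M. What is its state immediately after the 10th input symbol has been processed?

0

start at 4
read 'b': 4 → 0
read 'c': 0 → 0
read 'a': 0 → 3
read 'c': 3 → 0
read 'c': 0 → 0
read 'a': 0 → 3
read 'c': 3 → 0
read 'c': 0 → 0
read 'a': 0 → 3
read 'c': 3 → 0
After 10 symbols: 0.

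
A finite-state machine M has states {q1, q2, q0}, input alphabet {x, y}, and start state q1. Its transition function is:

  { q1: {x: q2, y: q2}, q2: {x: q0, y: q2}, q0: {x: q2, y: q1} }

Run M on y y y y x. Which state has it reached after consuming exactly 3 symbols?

start at q1
read 'y': q1 → q2
read 'y': q2 → q2
read 'y': q2 → q2
After 3 symbols: q2.

q2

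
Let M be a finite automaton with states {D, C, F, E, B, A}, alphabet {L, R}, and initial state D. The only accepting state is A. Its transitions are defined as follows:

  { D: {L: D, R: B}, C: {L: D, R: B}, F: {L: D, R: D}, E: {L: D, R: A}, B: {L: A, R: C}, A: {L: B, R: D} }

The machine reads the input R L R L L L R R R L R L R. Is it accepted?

No

D → B → A → D → D → D → D → B → C → B → A → D → D → B
End state B is not accepting.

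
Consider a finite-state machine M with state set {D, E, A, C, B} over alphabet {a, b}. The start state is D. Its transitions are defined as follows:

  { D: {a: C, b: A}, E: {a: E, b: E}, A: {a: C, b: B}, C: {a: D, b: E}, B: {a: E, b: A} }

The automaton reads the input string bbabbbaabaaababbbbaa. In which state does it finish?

E

Trace: D -b-> A -b-> B -a-> E -b-> E -b-> E -b-> E -a-> E -a-> E -b-> E -a-> E -a-> E -a-> E -b-> E -a-> E -b-> E -b-> E -b-> E -b-> E -a-> E -a-> E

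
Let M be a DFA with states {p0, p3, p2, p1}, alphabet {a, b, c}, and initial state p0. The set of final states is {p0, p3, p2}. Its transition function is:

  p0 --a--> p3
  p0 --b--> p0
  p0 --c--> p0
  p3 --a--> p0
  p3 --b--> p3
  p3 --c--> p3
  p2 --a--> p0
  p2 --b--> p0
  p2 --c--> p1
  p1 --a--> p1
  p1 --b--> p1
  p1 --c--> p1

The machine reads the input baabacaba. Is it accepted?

Yes

start at p0
read 'b': p0 → p0
read 'a': p0 → p3
read 'a': p3 → p0
read 'b': p0 → p0
read 'a': p0 → p3
read 'c': p3 → p3
read 'a': p3 → p0
read 'b': p0 → p0
read 'a': p0 → p3
End state p3 is accepting.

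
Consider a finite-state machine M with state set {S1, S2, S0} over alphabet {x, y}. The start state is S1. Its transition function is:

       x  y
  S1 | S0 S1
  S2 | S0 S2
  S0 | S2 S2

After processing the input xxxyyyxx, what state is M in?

S1 → S0 → S2 → S0 → S2 → S2 → S2 → S0 → S2

S2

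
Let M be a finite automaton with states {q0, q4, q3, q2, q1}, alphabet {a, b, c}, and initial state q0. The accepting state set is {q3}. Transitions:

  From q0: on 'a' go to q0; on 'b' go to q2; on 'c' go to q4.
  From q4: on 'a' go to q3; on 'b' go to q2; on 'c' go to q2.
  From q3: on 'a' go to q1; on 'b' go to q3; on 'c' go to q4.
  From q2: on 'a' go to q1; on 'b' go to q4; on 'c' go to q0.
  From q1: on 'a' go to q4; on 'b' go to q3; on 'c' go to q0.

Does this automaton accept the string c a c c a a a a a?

No

start at q0
read 'c': q0 → q4
read 'a': q4 → q3
read 'c': q3 → q4
read 'c': q4 → q2
read 'a': q2 → q1
read 'a': q1 → q4
read 'a': q4 → q3
read 'a': q3 → q1
read 'a': q1 → q4
End state q4 is not accepting.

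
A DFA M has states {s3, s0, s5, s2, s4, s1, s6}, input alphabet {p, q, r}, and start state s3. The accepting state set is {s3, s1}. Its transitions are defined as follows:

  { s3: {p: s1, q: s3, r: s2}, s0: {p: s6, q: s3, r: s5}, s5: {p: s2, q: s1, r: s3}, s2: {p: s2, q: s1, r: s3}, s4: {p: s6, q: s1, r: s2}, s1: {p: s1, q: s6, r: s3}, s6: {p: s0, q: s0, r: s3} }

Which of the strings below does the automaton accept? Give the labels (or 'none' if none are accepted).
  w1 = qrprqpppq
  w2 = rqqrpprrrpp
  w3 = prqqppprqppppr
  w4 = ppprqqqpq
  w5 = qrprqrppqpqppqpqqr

w1: s3 → s3 → s2 → s2 → s3 → s3 → s1 → s1 → s1 → s6  → end s6, rejected
w2: s3 → s2 → s1 → s6 → s3 → s1 → s1 → s3 → s2 → s3 → s1 → s1  → end s1, accepted
w3: s3 → s1 → s3 → s3 → s3 → s1 → s1 → s1 → s3 → s3 → s1 → s1 → s1 → s1 → s3  → end s3, accepted
w4: s3 → s1 → s1 → s1 → s3 → s3 → s3 → s3 → s1 → s6  → end s6, rejected
w5: s3 → s3 → s2 → s2 → s3 → s3 → s2 → s2 → s2 → s1 → s1 → s6 → s0 → s6 → s0 → s6 → s0 → s3 → s2  → end s2, rejected

w2, w3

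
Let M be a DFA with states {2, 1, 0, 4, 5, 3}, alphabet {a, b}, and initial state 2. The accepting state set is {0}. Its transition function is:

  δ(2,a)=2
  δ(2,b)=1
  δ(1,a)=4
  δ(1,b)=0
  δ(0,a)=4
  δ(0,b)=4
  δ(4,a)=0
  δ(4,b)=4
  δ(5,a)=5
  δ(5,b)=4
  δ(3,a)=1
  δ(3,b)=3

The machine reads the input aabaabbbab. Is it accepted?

No

start at 2
read 'a': 2 → 2
read 'a': 2 → 2
read 'b': 2 → 1
read 'a': 1 → 4
read 'a': 4 → 0
read 'b': 0 → 4
read 'b': 4 → 4
read 'b': 4 → 4
read 'a': 4 → 0
read 'b': 0 → 4
End state 4 is not accepting.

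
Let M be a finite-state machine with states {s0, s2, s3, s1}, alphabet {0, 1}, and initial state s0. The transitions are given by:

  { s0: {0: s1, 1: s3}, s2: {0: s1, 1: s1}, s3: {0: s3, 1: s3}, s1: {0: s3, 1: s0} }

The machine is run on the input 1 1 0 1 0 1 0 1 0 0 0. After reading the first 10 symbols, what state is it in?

s3

s0 → s3 → s3 → s3 → s3 → s3 → s3 → s3 → s3 → s3 → s3
After 10 symbols: s3.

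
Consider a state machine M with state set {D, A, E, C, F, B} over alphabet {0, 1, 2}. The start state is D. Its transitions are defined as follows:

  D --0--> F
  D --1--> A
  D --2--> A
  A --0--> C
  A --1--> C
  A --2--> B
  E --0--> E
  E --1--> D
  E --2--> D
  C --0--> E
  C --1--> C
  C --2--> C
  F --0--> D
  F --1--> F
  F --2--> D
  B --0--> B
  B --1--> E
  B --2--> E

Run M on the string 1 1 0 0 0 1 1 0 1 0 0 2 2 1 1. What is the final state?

start at D
read '1': D → A
read '1': A → C
read '0': C → E
read '0': E → E
read '0': E → E
read '1': E → D
read '1': D → A
read '0': A → C
read '1': C → C
read '0': C → E
read '0': E → E
read '2': E → D
read '2': D → A
read '1': A → C
read '1': C → C

C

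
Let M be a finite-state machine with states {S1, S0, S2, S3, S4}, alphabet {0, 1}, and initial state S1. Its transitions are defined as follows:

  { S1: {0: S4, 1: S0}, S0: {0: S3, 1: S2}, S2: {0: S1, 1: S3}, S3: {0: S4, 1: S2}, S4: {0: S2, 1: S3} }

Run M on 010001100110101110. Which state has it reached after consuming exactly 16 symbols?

S3

Trace: S1 -0-> S4 -1-> S3 -0-> S4 -0-> S2 -0-> S1 -1-> S0 -1-> S2 -0-> S1 -0-> S4 -1-> S3 -1-> S2 -0-> S1 -1-> S0 -0-> S3 -1-> S2 -1-> S3
After 16 symbols: S3.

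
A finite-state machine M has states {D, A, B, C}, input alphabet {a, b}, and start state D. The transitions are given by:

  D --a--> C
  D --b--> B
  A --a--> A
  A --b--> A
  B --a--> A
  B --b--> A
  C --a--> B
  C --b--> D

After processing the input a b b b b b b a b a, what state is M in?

start at D
read 'a': D → C
read 'b': C → D
read 'b': D → B
read 'b': B → A
read 'b': A → A
read 'b': A → A
read 'b': A → A
read 'a': A → A
read 'b': A → A
read 'a': A → A

A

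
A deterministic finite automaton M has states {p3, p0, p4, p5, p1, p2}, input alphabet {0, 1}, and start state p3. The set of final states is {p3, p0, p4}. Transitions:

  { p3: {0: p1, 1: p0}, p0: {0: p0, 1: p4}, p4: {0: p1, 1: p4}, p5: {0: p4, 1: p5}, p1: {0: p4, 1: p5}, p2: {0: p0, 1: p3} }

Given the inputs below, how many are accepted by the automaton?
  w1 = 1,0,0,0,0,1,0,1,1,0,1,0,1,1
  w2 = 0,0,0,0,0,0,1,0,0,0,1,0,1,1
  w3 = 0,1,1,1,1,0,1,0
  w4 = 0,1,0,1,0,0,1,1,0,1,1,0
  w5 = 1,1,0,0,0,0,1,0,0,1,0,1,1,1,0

3

w1: Trace: p3 -1-> p0 -0-> p0 -0-> p0 -0-> p0 -0-> p0 -1-> p4 -0-> p1 -1-> p5 -1-> p5 -0-> p4 -1-> p4 -0-> p1 -1-> p5 -1-> p5  → end p5, rejected
w2: Trace: p3 -0-> p1 -0-> p4 -0-> p1 -0-> p4 -0-> p1 -0-> p4 -1-> p4 -0-> p1 -0-> p4 -0-> p1 -1-> p5 -0-> p4 -1-> p4 -1-> p4  → end p4, accepted
w3: Trace: p3 -0-> p1 -1-> p5 -1-> p5 -1-> p5 -1-> p5 -0-> p4 -1-> p4 -0-> p1  → end p1, rejected
w4: Trace: p3 -0-> p1 -1-> p5 -0-> p4 -1-> p4 -0-> p1 -0-> p4 -1-> p4 -1-> p4 -0-> p1 -1-> p5 -1-> p5 -0-> p4  → end p4, accepted
w5: Trace: p3 -1-> p0 -1-> p4 -0-> p1 -0-> p4 -0-> p1 -0-> p4 -1-> p4 -0-> p1 -0-> p4 -1-> p4 -0-> p1 -1-> p5 -1-> p5 -1-> p5 -0-> p4  → end p4, accepted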